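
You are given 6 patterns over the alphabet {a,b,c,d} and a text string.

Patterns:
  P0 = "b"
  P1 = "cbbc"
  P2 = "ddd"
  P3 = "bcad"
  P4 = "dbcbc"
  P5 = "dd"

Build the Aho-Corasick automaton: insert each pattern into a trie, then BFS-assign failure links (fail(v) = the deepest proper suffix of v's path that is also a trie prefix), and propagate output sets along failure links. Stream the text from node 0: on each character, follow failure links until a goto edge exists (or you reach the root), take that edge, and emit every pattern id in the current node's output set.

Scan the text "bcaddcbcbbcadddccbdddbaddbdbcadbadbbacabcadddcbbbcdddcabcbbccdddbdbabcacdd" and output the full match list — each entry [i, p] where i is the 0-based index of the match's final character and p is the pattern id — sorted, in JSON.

Build automaton:
Trie nodes:
  0='ε' goto b→1 c→2 d→6
  1='b' goto c→9  [P0 ends]
  2='c' goto b→3
  3='cb' goto b→4
  4='cbb' goto c→5
  5='cbbc' goto ·  [P1 ends]
  6='d' goto b→12 d→7
  7='dd' goto d→8  [P5 ends]
  8='ddd' goto ·  [P2 ends]
  9='bc' goto a→10
  10='bca' goto d→11
  11='bcad' goto ·  [P3 ends]
  12='db' goto c→13
  13='dbc' goto b→14
  14='dbcb' goto c→15
  15='dbcbc' goto ·  [P4 ends]

BFS fail/out derivation:
  n1('b'): parent n0 fail=0; on 'b' 0 → fail=0;  out {0}∪∅={0}
  n2('c'): parent n0 fail=0; on 'c' 0 → fail=0;  out ∅∪∅=∅
  n6('d'): parent n0 fail=0; on 'd' 0 → fail=0;  out ∅∪∅=∅
  n3('cb'): parent n2 fail=0; on 'b' 0 → fail=1;  out ∅∪{0}={0}
  n7('dd'): parent n6 fail=0; on 'd' 0 → fail=6;  out {5}∪∅={5}
  n9('bc'): parent n1 fail=0; on 'c' 0 → fail=2;  out ∅∪∅=∅
  n12('db'): parent n6 fail=0; on 'b' 0 → fail=1;  out ∅∪{0}={0}
  n4('cbb'): parent n3 fail=1; on 'b' 1→0 → fail=1;  out ∅∪{0}={0}
  n8('ddd'): parent n7 fail=6; on 'd' 6 → fail=7;  out {2}∪{5}={2,5}
  n10('bca'): parent n9 fail=2; on 'a' 2→0 → fail=0;  out ∅∪∅=∅
  n13('dbc'): parent n12 fail=1; on 'c' 1 → fail=9;  out ∅∪∅=∅
  n5('cbbc'): parent n4 fail=1; on 'c' 1 → fail=9;  out {1}∪∅={1}
  n11('bcad'): parent n10 fail=0; on 'd' 0 → fail=6;  out {3}∪∅={3}
  n14('dbcb'): parent n13 fail=9; on 'b' 9→2 → fail=3;  out ∅∪{0}={0}
  n15('dbcbc'): parent n14 fail=3; on 'c' 3→1 → fail=9;  out {4}∪∅={4}

Run:
[0] read 'b'  n0⇒n1  ** P0@[0:0]
[1] read 'c'  n1⇒n9
[2] read 'a'  n9⇒n10
[3] read 'd'  n10⇒n11  ** P3@[0:3]
[4] read 'd'  n11⇒n7 (fail-walked)  ** P5@[3:4]
[5] read 'c'  n7⇒n2 (fail-walked)
[6] read 'b'  n2⇒n3  ** P0@[6:6]
[7] read 'c'  n3⇒n9 (fail-walked)
[8] read 'b'  n9⇒n3 (fail-walked)  ** P0@[8:8]
[9] read 'b'  n3⇒n4  ** P0@[9:9]
[10] read 'c'  n4⇒n5  ** P1@[7:10]
[11] read 'a'  n5⇒n10 (fail-walked)
[12] read 'd'  n10⇒n11  ** P3@[9:12]
[13] read 'd'  n11⇒n7 (fail-walked)  ** P5@[12:13]
[14] read 'd'  n7⇒n8  ** P2@[12:14],P5@[13:14]
[15] read 'c'  n8⇒n2 (fail-walked)
[16] read 'c'  n2⇒n2 (fail-walked)
[17] read 'b'  n2⇒n3  ** P0@[17:17]
[18] read 'd'  n3⇒n6 (fail-walked)
[19] read 'd'  n6⇒n7  ** P5@[18:19]
[20] read 'd'  n7⇒n8  ** P2@[18:20],P5@[19:20]
[21] read 'b'  n8⇒n12 (fail-walked)  ** P0@[21:21]
[22] read 'a'  n12⇒n0 (fail-walked)
[23] read 'd'  n0⇒n6
[24] read 'd'  n6⇒n7  ** P5@[23:24]
[25] read 'b'  n7⇒n12 (fail-walked)  ** P0@[25:25]
[26] read 'd'  n12⇒n6 (fail-walked)
[27] read 'b'  n6⇒n12  ** P0@[27:27]
[28] read 'c'  n12⇒n13
[29] read 'a'  n13⇒n10 (fail-walked)
[30] read 'd'  n10⇒n11  ** P3@[27:30]
[31] read 'b'  n11⇒n12 (fail-walked)  ** P0@[31:31]
[32] read 'a'  n12⇒n0 (fail-walked)
[33] read 'd'  n0⇒n6
[34] read 'b'  n6⇒n12  ** P0@[34:34]
[35] read 'b'  n12⇒n1 (fail-walked)  ** P0@[35:35]
[36] read 'a'  n1⇒n0 (fail-walked)
[37] read 'c'  n0⇒n2
[38] read 'a'  n2⇒n0 (fail-walked)
[39] read 'b'  n0⇒n1  ** P0@[39:39]
[40] read 'c'  n1⇒n9
[41] read 'a'  n9⇒n10
[42] read 'd'  n10⇒n11  ** P3@[39:42]
[43] read 'd'  n11⇒n7 (fail-walked)  ** P5@[42:43]
[44] read 'd'  n7⇒n8  ** P2@[42:44],P5@[43:44]
[45] read 'c'  n8⇒n2 (fail-walked)
[46] read 'b'  n2⇒n3  ** P0@[46:46]
[47] read 'b'  n3⇒n4  ** P0@[47:47]
[48] read 'b'  n4⇒n1 (fail-walked)  ** P0@[48:48]
[49] read 'c'  n1⇒n9
[50] read 'd'  n9⇒n6 (fail-walked)
[51] read 'd'  n6⇒n7  ** P5@[50:51]
[52] read 'd'  n7⇒n8  ** P2@[50:52],P5@[51:52]
[53] read 'c'  n8⇒n2 (fail-walked)
[54] read 'a'  n2⇒n0 (fail-walked)
[55] read 'b'  n0⇒n1  ** P0@[55:55]
[56] read 'c'  n1⇒n9
[57] read 'b'  n9⇒n3 (fail-walked)  ** P0@[57:57]
[58] read 'b'  n3⇒n4  ** P0@[58:58]
[59] read 'c'  n4⇒n5  ** P1@[56:59]
[60] read 'c'  n5⇒n2 (fail-walked)
[61] read 'd'  n2⇒n6 (fail-walked)
[62] read 'd'  n6⇒n7  ** P5@[61:62]
[63] read 'd'  n7⇒n8  ** P2@[61:63],P5@[62:63]
[64] read 'b'  n8⇒n12 (fail-walked)  ** P0@[64:64]
[65] read 'd'  n12⇒n6 (fail-walked)
[66] read 'b'  n6⇒n12  ** P0@[66:66]
[67] read 'a'  n12⇒n0 (fail-walked)
[68] read 'b'  n0⇒n1  ** P0@[68:68]
[69] read 'c'  n1⇒n9
[70] read 'a'  n9⇒n10
[71] read 'c'  n10⇒n2 (fail-walked)
[72] read 'd'  n2⇒n6 (fail-walked)
[73] read 'd'  n6⇒n7  ** P5@[72:73]

All matches (sorted): [[0,0],[3,3],[4,5],[6,0],[8,0],[9,0],[10,1],[12,3],[13,5],[14,2],[14,5],[17,0],[19,5],[20,2],[20,5],[21,0],[24,5],[25,0],[27,0],[30,3],[31,0],[34,0],[35,0],[39,0],[42,3],[43,5],[44,2],[44,5],[46,0],[47,0],[48,0],[51,5],[52,2],[52,5],[55,0],[57,0],[58,0],[59,1],[62,5],[63,2],[63,5],[64,0],[66,0],[68,0],[73,5]]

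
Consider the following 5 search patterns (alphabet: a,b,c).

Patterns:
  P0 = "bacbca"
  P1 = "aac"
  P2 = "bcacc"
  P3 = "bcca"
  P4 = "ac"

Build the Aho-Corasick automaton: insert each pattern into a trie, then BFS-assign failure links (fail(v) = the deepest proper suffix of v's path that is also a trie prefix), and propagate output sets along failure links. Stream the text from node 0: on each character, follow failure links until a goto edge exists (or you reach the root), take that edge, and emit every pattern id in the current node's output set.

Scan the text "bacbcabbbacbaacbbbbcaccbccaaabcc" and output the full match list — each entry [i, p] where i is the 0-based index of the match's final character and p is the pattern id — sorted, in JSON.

Build automaton:
Trie nodes:
  n0 'ε': a→7 b→1
  n1 'b': a→2 c→10
  n2 'ba': c→3
  n3 'bac': b→4
  n4 'bacb': c→5
  n5 'bacbc': a→6
  n6 'bacbca': ·  [P0 ends]
  n7 'a': a→8 c→16
  n8 'aa': c→9
  n9 'aac': ·  [P1 ends]
  n10 'bc': a→11 c→14
  n11 'bca': c→12
  n12 'bcac': c→13
  n13 'bcacc': ·  [P2 ends]
  n14 'bcc': a→15
  n15 'bcca': ·  [P3 ends]
  n16 'ac': ·  [P4 ends]

BFS fail/out derivation:
  fail(1) 'b': from fail(0)=0 chase 'b': 0 ⇒ 0;  out=∅∪out(0)=∅
  fail(7) 'a': from fail(0)=0 chase 'a': 0 ⇒ 0;  out=∅∪out(0)=∅
  fail(2) 'ba': from fail(1)=0 chase 'a': 0 ⇒ 7;  out=∅∪out(7)=∅
  fail(8) 'aa': from fail(7)=0 chase 'a': 0 ⇒ 7;  out=∅∪out(7)=∅
  fail(10) 'bc': from fail(1)=0 chase 'c': 0 ⇒ 0;  out=∅∪out(0)=∅
  fail(16) 'ac': from fail(7)=0 chase 'c': 0 ⇒ 0;  out={4}∪out(0)={4}
  fail(3) 'bac': from fail(2)=7 chase 'c': 7 ⇒ 16;  out=∅∪out(16)={4}
  fail(9) 'aac': from fail(8)=7 chase 'c': 7 ⇒ 16;  out={1}∪out(16)={1,4}
  fail(11) 'bca': from fail(10)=0 chase 'a': 0 ⇒ 7;  out=∅∪out(7)=∅
  fail(14) 'bcc': from fail(10)=0 chase 'c': 0 ⇒ 0;  out=∅∪out(0)=∅
  fail(4) 'bacb': from fail(3)=16 chase 'b': 16→0 ⇒ 1;  out=∅∪out(1)=∅
  fail(12) 'bcac': from fail(11)=7 chase 'c': 7 ⇒ 16;  out=∅∪out(16)={4}
  fail(15) 'bcca': from fail(14)=0 chase 'a': 0 ⇒ 7;  out={3}∪out(7)={3}
  fail(5) 'bacbc': from fail(4)=1 chase 'c': 1 ⇒ 10;  out=∅∪out(10)=∅
  fail(13) 'bcacc': from fail(12)=16 chase 'c': 16→0 ⇒ 0;  out={2}∪out(0)={2}
  fail(6) 'bacbca': from fail(5)=10 chase 'a': 10 ⇒ 11;  out={0}∪out(11)={0}

Text stream:
i=0 'b': node 0→1
i=1 'a': node 1→2
i=2 'c': node 2→3  → match P4@[1:2]
i=3 'b': node 3→4
i=4 'c': node 4→5
i=5 'a': node 5→6  → match P0@[0:5]
i=6 'b': node 6→1 (fail-walked)
i=7 'b': node 1→1 (fail-walked)
i=8 'b': node 1→1 (fail-walked)
i=9 'a': node 1→2
i=10 'c': node 2→3  → match P4@[9:10]
i=11 'b': node 3→4
i=12 'a': node 4→2 (fail-walked)
i=13 'a': node 2→8 (fail-walked)
i=14 'c': node 8→9  → match P1@[12:14],P4@[13:14]
i=15 'b': node 9→1 (fail-walked)
i=16 'b': node 1→1 (fail-walked)
i=17 'b': node 1→1 (fail-walked)
i=18 'b': node 1→1 (fail-walked)
i=19 'c': node 1→10
i=20 'a': node 10→11
i=21 'c': node 11→12  → match P4@[20:21]
i=22 'c': node 12→13  → match P2@[18:22]
i=23 'b': node 13→1 (fail-walked)
i=24 'c': node 1→10
i=25 'c': node 10→14
i=26 'a': node 14→15  → match P3@[23:26]
i=27 'a': node 15→8 (fail-walked)
i=28 'a': node 8→8 (fail-walked)
i=29 'b': node 8→1 (fail-walked)
i=30 'c': node 1→10
i=31 'c': node 10→14

Result: [[2,4],[5,0],[10,4],[14,1],[14,4],[21,4],[22,2],[26,3]]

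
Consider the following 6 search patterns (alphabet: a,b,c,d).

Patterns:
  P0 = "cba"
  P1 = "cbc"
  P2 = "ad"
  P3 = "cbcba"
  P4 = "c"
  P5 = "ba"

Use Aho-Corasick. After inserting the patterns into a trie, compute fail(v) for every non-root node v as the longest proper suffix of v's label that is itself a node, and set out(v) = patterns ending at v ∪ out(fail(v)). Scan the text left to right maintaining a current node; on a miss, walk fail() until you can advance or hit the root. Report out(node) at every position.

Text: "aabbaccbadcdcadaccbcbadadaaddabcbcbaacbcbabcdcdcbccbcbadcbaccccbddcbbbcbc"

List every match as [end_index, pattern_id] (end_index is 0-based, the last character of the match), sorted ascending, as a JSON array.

Build automaton:
Trie nodes:
  0='ε' goto a→5 b→9 c→1
  1='c' goto b→2  [P4 ends]
  2='cb' goto a→3 c→4
  3='cba' goto ·  [P0 ends]
  4='cbc' goto b→7  [P1 ends]
  5='a' goto d→6
  6='ad' goto ·  [P2 ends]
  7='cbcb' goto a→8
  8='cbcba' goto ·  [P3 ends]
  9='b' goto a→10
  10='ba' goto ·  [P5 ends]

BFS fail/out derivation:
  fail(1) 'c': from fail(0)=0 chase 'c': 0 ⇒ 0;  out={4}∪out(0)={4}
  fail(5) 'a': from fail(0)=0 chase 'a': 0 ⇒ 0;  out=∅∪out(0)=∅
  fail(9) 'b': from fail(0)=0 chase 'b': 0 ⇒ 0;  out=∅∪out(0)=∅
  fail(2) 'cb': from fail(1)=0 chase 'b': 0 ⇒ 9;  out=∅∪out(9)=∅
  fail(6) 'ad': from fail(5)=0 chase 'd': 0 ⇒ 0;  out={2}∪out(0)={2}
  fail(10) 'ba': from fail(9)=0 chase 'a': 0 ⇒ 5;  out={5}∪out(5)={5}
  fail(3) 'cba': from fail(2)=9 chase 'a': 9 ⇒ 10;  out={0}∪out(10)={0,5}
  fail(4) 'cbc': from fail(2)=9 chase 'c': 9→0 ⇒ 1;  out={1}∪out(1)={1,4}
  fail(7) 'cbcb': from fail(4)=1 chase 'b': 1 ⇒ 2;  out=∅∪out(2)=∅
  fail(8) 'cbcba': from fail(7)=2 chase 'a': 2 ⇒ 3;  out={3}∪out(3)={0,3,5}

Text stream:
pos 0 'a': at 5
pos 1 'a': at 5 ·f
pos 2 'b': at 9 ·f
pos 3 'b': at 9 ·f
pos 4 'a': at 10  ** P5@[3:4]
pos 5 'c': at 1 ·f  ** P4@[5:5]
pos 6 'c': at 1 ·f  ** P4@[6:6]
pos 7 'b': at 2
pos 8 'a': at 3  ** P0@[6:8],P5@[7:8]
pos 9 'd': at 6 ·f  ** P2@[8:9]
pos 10 'c': at 1 ·f  ** P4@[10:10]
pos 11 'd': at 0 ·f
pos 12 'c': at 1  ** P4@[12:12]
pos 13 'a': at 5 ·f
pos 14 'd': at 6  ** P2@[13:14]
pos 15 'a': at 5 ·f
pos 16 'c': at 1 ·f  ** P4@[16:16]
pos 17 'c': at 1 ·f  ** P4@[17:17]
pos 18 'b': at 2
pos 19 'c': at 4  ** P1@[17:19],P4@[19:19]
pos 20 'b': at 7
pos 21 'a': at 8  ** P0@[19:21],P3@[17:21],P5@[20:21]
pos 22 'd': at 6 ·f  ** P2@[21:22]
pos 23 'a': at 5 ·f
pos 24 'd': at 6  ** P2@[23:24]
pos 25 'a': at 5 ·f
pos 26 'a': at 5 ·f
pos 27 'd': at 6  ** P2@[26:27]
pos 28 'd': at 0 ·f
pos 29 'a': at 5
pos 30 'b': at 9 ·f
pos 31 'c': at 1 ·f  ** P4@[31:31]
pos 32 'b': at 2
pos 33 'c': at 4  ** P1@[31:33],P4@[33:33]
pos 34 'b': at 7
pos 35 'a': at 8  ** P0@[33:35],P3@[31:35],P5@[34:35]
pos 36 'a': at 5 ·f
pos 37 'c': at 1 ·f  ** P4@[37:37]
pos 38 'b': at 2
pos 39 'c': at 4  ** P1@[37:39],P4@[39:39]
pos 40 'b': at 7
pos 41 'a': at 8  ** P0@[39:41],P3@[37:41],P5@[40:41]
pos 42 'b': at 9 ·f
pos 43 'c': at 1 ·f  ** P4@[43:43]
pos 44 'd': at 0 ·f
pos 45 'c': at 1  ** P4@[45:45]
pos 46 'd': at 0 ·f
pos 47 'c': at 1  ** P4@[47:47]
pos 48 'b': at 2
pos 49 'c': at 4  ** P1@[47:49],P4@[49:49]
pos 50 'c': at 1 ·f  ** P4@[50:50]
pos 51 'b': at 2
pos 52 'c': at 4  ** P1@[50:52],P4@[52:52]
pos 53 'b': at 7
pos 54 'a': at 8  ** P0@[52:54],P3@[50:54],P5@[53:54]
pos 55 'd': at 6 ·f  ** P2@[54:55]
pos 56 'c': at 1 ·f  ** P4@[56:56]
pos 57 'b': at 2
pos 58 'a': at 3  ** P0@[56:58],P5@[57:58]
pos 59 'c': at 1 ·f  ** P4@[59:59]
pos 60 'c': at 1 ·f  ** P4@[60:60]
pos 61 'c': at 1 ·f  ** P4@[61:61]
pos 62 'c': at 1 ·f  ** P4@[62:62]
pos 63 'b': at 2
pos 64 'd': at 0 ·f
pos 65 'd': at 0
pos 66 'c': at 1  ** P4@[66:66]
pos 67 'b': at 2
pos 68 'b': at 9 ·f
pos 69 'b': at 9 ·f
pos 70 'c': at 1 ·f  ** P4@[70:70]
pos 71 'b': at 2
pos 72 'c': at 4  ** P1@[70:72],P4@[72:72]

Result: [[4,5],[5,4],[6,4],[8,0],[8,5],[9,2],[10,4],[12,4],[14,2],[16,4],[17,4],[19,1],[19,4],[21,0],[21,3],[21,5],[22,2],[24,2],[27,2],[31,4],[33,1],[33,4],[35,0],[35,3],[35,5],[37,4],[39,1],[39,4],[41,0],[41,3],[41,5],[43,4],[45,4],[47,4],[49,1],[49,4],[50,4],[52,1],[52,4],[54,0],[54,3],[54,5],[55,2],[56,4],[58,0],[58,5],[59,4],[60,4],[61,4],[62,4],[66,4],[70,4],[72,1],[72,4]]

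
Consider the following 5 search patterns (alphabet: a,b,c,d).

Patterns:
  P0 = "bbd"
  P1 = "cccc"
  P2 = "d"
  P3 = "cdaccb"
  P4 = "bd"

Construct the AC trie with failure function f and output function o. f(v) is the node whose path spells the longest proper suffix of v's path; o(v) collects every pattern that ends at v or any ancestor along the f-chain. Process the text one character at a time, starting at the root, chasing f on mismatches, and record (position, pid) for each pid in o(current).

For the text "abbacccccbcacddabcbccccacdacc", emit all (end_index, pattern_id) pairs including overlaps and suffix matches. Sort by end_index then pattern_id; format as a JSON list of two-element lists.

Construct AC machine:
Trie (insert patterns):
  n0 'ε': b→1 c→4 d→8
  n1 'b': b→2 d→14
  n2 'bb': d→3
  n3 'bbd': ·  [P0 ends]
  n4 'c': c→5 d→9
  n5 'cc': c→6
  n6 'ccc': c→7
  n7 'cccc': ·  [P1 ends]
  n8 'd': ·  [P2 ends]
  n9 'cd': a→10
  n10 'cda': c→11
  n11 'cdac': c→12
  n12 'cdacc': b→13
  n13 'cdaccb': ·  [P3 ends]
  n14 'bd': ·  [P4 ends]

Failure links (BFS by depth):
  fail(1) 'b': from fail(0)=0 chase 'b': 0 ⇒ 0;  out=∅∪out(0)=∅
  fail(4) 'c': from fail(0)=0 chase 'c': 0 ⇒ 0;  out=∅∪out(0)=∅
  fail(8) 'd': from fail(0)=0 chase 'd': 0 ⇒ 0;  out={2}∪out(0)={2}
  fail(2) 'bb': from fail(1)=0 chase 'b': 0 ⇒ 1;  out=∅∪out(1)=∅
  fail(5) 'cc': from fail(4)=0 chase 'c': 0 ⇒ 4;  out=∅∪out(4)=∅
  fail(9) 'cd': from fail(4)=0 chase 'd': 0 ⇒ 8;  out=∅∪out(8)={2}
  fail(14) 'bd': from fail(1)=0 chase 'd': 0 ⇒ 8;  out={4}∪out(8)={2,4}
  fail(3) 'bbd': from fail(2)=1 chase 'd': 1 ⇒ 14;  out={0}∪out(14)={0,2,4}
  fail(6) 'ccc': from fail(5)=4 chase 'c': 4 ⇒ 5;  out=∅∪out(5)=∅
  fail(10) 'cda': from fail(9)=8 chase 'a': 8→0 ⇒ 0;  out=∅∪out(0)=∅
  fail(7) 'cccc': from fail(6)=5 chase 'c': 5 ⇒ 6;  out={1}∪out(6)={1}
  fail(11) 'cdac': from fail(10)=0 chase 'c': 0 ⇒ 4;  out=∅∪out(4)=∅
  fail(12) 'cdacc': from fail(11)=4 chase 'c': 4 ⇒ 5;  out=∅∪out(5)=∅
  fail(13) 'cdaccb': from fail(12)=5 chase 'b': 5→4→0 ⇒ 1;  out={3}∪out(1)={3}

Run:
pos 0 'a': at 0
pos 1 'b': at 1
pos 2 'b': at 2
pos 3 'a': at 0 (fail-walked)
pos 4 'c': at 4
pos 5 'c': at 5
pos 6 'c': at 6
pos 7 'c': at 7  → match P1@[4:7]
pos 8 'c': at 7 (fail-walked)  → match P1@[5:8]
pos 9 'b': at 1 (fail-walked)
pos 10 'c': at 4 (fail-walked)
pos 11 'a': at 0 (fail-walked)
pos 12 'c': at 4
pos 13 'd': at 9  → match P2@[13:13]
pos 14 'd': at 8 (fail-walked)  → match P2@[14:14]
pos 15 'a': at 0 (fail-walked)
pos 16 'b': at 1
pos 17 'c': at 4 (fail-walked)
pos 18 'b': at 1 (fail-walked)
pos 19 'c': at 4 (fail-walked)
pos 20 'c': at 5
pos 21 'c': at 6
pos 22 'c': at 7  → match P1@[19:22]
pos 23 'a': at 0 (fail-walked)
pos 24 'c': at 4
pos 25 'd': at 9  → match P2@[25:25]
pos 26 'a': at 10
pos 27 'c': at 11
pos 28 'c': at 12

All matches (sorted): [[7,1],[8,1],[13,2],[14,2],[22,1],[25,2]]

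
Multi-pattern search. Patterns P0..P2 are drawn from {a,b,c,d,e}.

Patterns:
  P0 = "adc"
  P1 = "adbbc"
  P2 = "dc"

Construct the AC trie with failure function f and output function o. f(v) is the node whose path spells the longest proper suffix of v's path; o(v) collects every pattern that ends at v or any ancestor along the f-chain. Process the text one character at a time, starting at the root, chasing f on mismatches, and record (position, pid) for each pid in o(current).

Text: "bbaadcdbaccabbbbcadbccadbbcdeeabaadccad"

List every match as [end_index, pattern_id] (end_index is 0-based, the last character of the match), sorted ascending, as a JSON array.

Build:
Trie (insert patterns):
  n0 'ε': a→1 d→7
  n1 'a': d→2
  n2 'ad': b→4 c→3
  n3 'adc': ·  ←P0
  n4 'adb': b→5
  n5 'adbb': c→6
  n6 'adbbc': ·  ←P1
  n7 'd': c→8
  n8 'dc': ·  ←P2

Failure links (BFS by depth):
  n1('a'): parent n0 fail=0; on 'a' 0 → fail=0;  out ∅∪∅=∅
  n7('d'): parent n0 fail=0; on 'd' 0 → fail=0;  out ∅∪∅=∅
  n2('ad'): parent n1 fail=0; on 'd' 0 → fail=7;  out ∅∪∅=∅
  n8('dc'): parent n7 fail=0; on 'c' 0 → fail=0;  out {2}∪∅={2}
  n3('adc'): parent n2 fail=7; on 'c' 7 → fail=8;  out {0}∪{2}={0,2}
  n4('adb'): parent n2 fail=7; on 'b' 7→0 → fail=0;  out ∅∪∅=∅
  n5('adbb'): parent n4 fail=0; on 'b' 0 → fail=0;  out ∅∪∅=∅
  n6('adbbc'): parent n5 fail=0; on 'c' 0 → fail=0;  out {1}∪∅={1}

Scan:
i=0 'b': node 0→0
i=1 'b': node 0→0
i=2 'a': node 0→1
i=3 'a': node 1→1 ·f
i=4 'd': node 1→2
i=5 'c': node 2→3  → match P0@[3:5],P2@[4:5]
i=6 'd': node 3→7 ·f
i=7 'b': node 7→0 ·f
i=8 'a': node 0→1
i=9 'c': node 1→0 ·f
i=10 'c': node 0→0
i=11 'a': node 0→1
i=12 'b': node 1→0 ·f
i=13 'b': node 0→0
i=14 'b': node 0→0
i=15 'b': node 0→0
i=16 'c': node 0→0
i=17 'a': node 0→1
i=18 'd': node 1→2
i=19 'b': node 2→4
i=20 'c': node 4→0 ·f
i=21 'c': node 0→0
i=22 'a': node 0→1
i=23 'd': node 1→2
i=24 'b': node 2→4
i=25 'b': node 4→5
i=26 'c': node 5→6  → match P1@[22:26]
i=27 'd': node 6→7 ·f
i=28 'e': node 7→0 ·f
i=29 'e': node 0→0
i=30 'a': node 0→1
i=31 'b': node 1→0 ·f
i=32 'a': node 0→1
i=33 'a': node 1→1 ·f
i=34 'd': node 1→2
i=35 'c': node 2→3  → match P0@[33:35],P2@[34:35]
i=36 'c': node 3→0 ·f
i=37 'a': node 0→1
i=38 'd': node 1→2

Matches: [[5,0],[5,2],[26,1],[35,0],[35,2]]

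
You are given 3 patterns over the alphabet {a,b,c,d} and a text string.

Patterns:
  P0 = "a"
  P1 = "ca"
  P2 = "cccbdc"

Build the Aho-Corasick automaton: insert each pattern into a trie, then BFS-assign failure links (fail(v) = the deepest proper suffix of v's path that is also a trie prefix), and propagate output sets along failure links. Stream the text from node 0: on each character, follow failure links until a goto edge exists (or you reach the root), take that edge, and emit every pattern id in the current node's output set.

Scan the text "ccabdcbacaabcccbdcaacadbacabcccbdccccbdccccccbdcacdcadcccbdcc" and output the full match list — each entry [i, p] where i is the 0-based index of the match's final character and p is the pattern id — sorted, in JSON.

Build automaton:
Trie nodes:
  0='ε' goto a→1 c→2
  1='a' goto ·  ←P0
  2='c' goto a→3 c→4
  3='ca' goto ·  ←P1
  4='cc' goto c→5
  5='ccc' goto b→6
  6='cccb' goto d→7
  7='cccbd' goto c→8
  8='cccbdc' goto ·  ←P2

BFS fail/out derivation:
  fail(1) 'a': from fail(0)=0 chase 'a': 0 ⇒ 0;  out={0}∪out(0)={0}
  fail(2) 'c': from fail(0)=0 chase 'c': 0 ⇒ 0;  out=∅∪out(0)=∅
  fail(3) 'ca': from fail(2)=0 chase 'a': 0 ⇒ 1;  out={1}∪out(1)={0,1}
  fail(4) 'cc': from fail(2)=0 chase 'c': 0 ⇒ 2;  out=∅∪out(2)=∅
  fail(5) 'ccc': from fail(4)=2 chase 'c': 2 ⇒ 4;  out=∅∪out(4)=∅
  fail(6) 'cccb': from fail(5)=4 chase 'b': 4→2→0 ⇒ 0;  out=∅∪out(0)=∅
  fail(7) 'cccbd': from fail(6)=0 chase 'd': 0 ⇒ 0;  out=∅∪out(0)=∅
  fail(8) 'cccbdc': from fail(7)=0 chase 'c': 0 ⇒ 2;  out={2}∪out(2)={2}

Scan:
[0] read 'c'  n0⇒n2
[1] read 'c'  n2⇒n4
[2] read 'a'  n4⇒n3 (via fail)  ** P0@[2:2],P1@[1:2]
[3] read 'b'  n3⇒n0 (via fail)
[4] read 'd'  n0⇒n0
[5] read 'c'  n0⇒n2
[6] read 'b'  n2⇒n0 (via fail)
[7] read 'a'  n0⇒n1  ** P0@[7:7]
[8] read 'c'  n1⇒n2 (via fail)
[9] read 'a'  n2⇒n3  ** P0@[9:9],P1@[8:9]
[10] read 'a'  n3⇒n1 (via fail)  ** P0@[10:10]
[11] read 'b'  n1⇒n0 (via fail)
[12] read 'c'  n0⇒n2
[13] read 'c'  n2⇒n4
[14] read 'c'  n4⇒n5
[15] read 'b'  n5⇒n6
[16] read 'd'  n6⇒n7
[17] read 'c'  n7⇒n8  ** P2@[12:17]
[18] read 'a'  n8⇒n3 (via fail)  ** P0@[18:18],P1@[17:18]
[19] read 'a'  n3⇒n1 (via fail)  ** P0@[19:19]
[20] read 'c'  n1⇒n2 (via fail)
[21] read 'a'  n2⇒n3  ** P0@[21:21],P1@[20:21]
[22] read 'd'  n3⇒n0 (via fail)
[23] read 'b'  n0⇒n0
[24] read 'a'  n0⇒n1  ** P0@[24:24]
[25] read 'c'  n1⇒n2 (via fail)
[26] read 'a'  n2⇒n3  ** P0@[26:26],P1@[25:26]
[27] read 'b'  n3⇒n0 (via fail)
[28] read 'c'  n0⇒n2
[29] read 'c'  n2⇒n4
[30] read 'c'  n4⇒n5
[31] read 'b'  n5⇒n6
[32] read 'd'  n6⇒n7
[33] read 'c'  n7⇒n8  ** P2@[28:33]
[34] read 'c'  n8⇒n4 (via fail)
[35] read 'c'  n4⇒n5
[36] read 'c'  n5⇒n5 (via fail)
[37] read 'b'  n5⇒n6
[38] read 'd'  n6⇒n7
[39] read 'c'  n7⇒n8  ** P2@[34:39]
[40] read 'c'  n8⇒n4 (via fail)
[41] read 'c'  n4⇒n5
[42] read 'c'  n5⇒n5 (via fail)
[43] read 'c'  n5⇒n5 (via fail)
[44] read 'c'  n5⇒n5 (via fail)
[45] read 'b'  n5⇒n6
[46] read 'd'  n6⇒n7
[47] read 'c'  n7⇒n8  ** P2@[42:47]
[48] read 'a'  n8⇒n3 (via fail)  ** P0@[48:48],P1@[47:48]
[49] read 'c'  n3⇒n2 (via fail)
[50] read 'd'  n2⇒n0 (via fail)
[51] read 'c'  n0⇒n2
[52] read 'a'  n2⇒n3  ** P0@[52:52],P1@[51:52]
[53] read 'd'  n3⇒n0 (via fail)
[54] read 'c'  n0⇒n2
[55] read 'c'  n2⇒n4
[56] read 'c'  n4⇒n5
[57] read 'b'  n5⇒n6
[58] read 'd'  n6⇒n7
[59] read 'c'  n7⇒n8  ** P2@[54:59]
[60] read 'c'  n8⇒n4 (via fail)

All matches (sorted): [[2,0],[2,1],[7,0],[9,0],[9,1],[10,0],[17,2],[18,0],[18,1],[19,0],[21,0],[21,1],[24,0],[26,0],[26,1],[33,2],[39,2],[47,2],[48,0],[48,1],[52,0],[52,1],[59,2]]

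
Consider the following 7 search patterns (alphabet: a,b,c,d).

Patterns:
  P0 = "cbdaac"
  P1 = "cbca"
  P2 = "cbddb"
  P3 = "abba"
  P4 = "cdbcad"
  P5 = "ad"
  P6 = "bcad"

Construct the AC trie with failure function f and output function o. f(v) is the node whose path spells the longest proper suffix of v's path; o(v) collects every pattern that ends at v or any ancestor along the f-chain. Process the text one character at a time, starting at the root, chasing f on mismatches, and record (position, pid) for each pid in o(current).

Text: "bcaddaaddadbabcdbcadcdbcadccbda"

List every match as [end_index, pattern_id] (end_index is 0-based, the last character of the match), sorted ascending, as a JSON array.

Build:
Trie nodes:
  n0 'ε': a→11 b→21 c→1
  n1 'c': b→2 d→15
  n2 'cb': c→7 d→3
  n3 'cbd': a→4 d→9
  n4 'cbda': a→5
  n5 'cbdaa': c→6
  n6 'cbdaac': ·  [P0 ends]
  n7 'cbc': a→8
  n8 'cbca': ·  [P1 ends]
  n9 'cbdd': b→10
  n10 'cbddb': ·  [P2 ends]
  n11 'a': b→12 d→20
  n12 'ab': b→13
  n13 'abb': a→14
  n14 'abba': ·  [P3 ends]
  n15 'cd': b→16
  n16 'cdb': c→17
  n17 'cdbc': a→18
  n18 'cdbca': d→19
  n19 'cdbcad': ·  [P4 ends]
  n20 'ad': ·  [P5 ends]
  n21 'b': c→22
  n22 'bc': a→23
  n23 'bca': d→24
  n24 'bcad': ·  [P6 ends]

BFS fail/out derivation:
  fail(1) 'c': from fail(0)=0 chase 'c': 0 ⇒ 0;  out=∅∪out(0)=∅
  fail(11) 'a': from fail(0)=0 chase 'a': 0 ⇒ 0;  out=∅∪out(0)=∅
  fail(21) 'b': from fail(0)=0 chase 'b': 0 ⇒ 0;  out=∅∪out(0)=∅
  fail(2) 'cb': from fail(1)=0 chase 'b': 0 ⇒ 21;  out=∅∪out(21)=∅
  fail(12) 'ab': from fail(11)=0 chase 'b': 0 ⇒ 21;  out=∅∪out(21)=∅
  fail(15) 'cd': from fail(1)=0 chase 'd': 0 ⇒ 0;  out=∅∪out(0)=∅
  fail(20) 'ad': from fail(11)=0 chase 'd': 0 ⇒ 0;  out={5}∪out(0)={5}
  fail(22) 'bc': from fail(21)=0 chase 'c': 0 ⇒ 1;  out=∅∪out(1)=∅
  fail(3) 'cbd': from fail(2)=21 chase 'd': 21→0 ⇒ 0;  out=∅∪out(0)=∅
  fail(7) 'cbc': from fail(2)=21 chase 'c': 21 ⇒ 22;  out=∅∪out(22)=∅
  fail(13) 'abb': from fail(12)=21 chase 'b': 21→0 ⇒ 21;  out=∅∪out(21)=∅
  fail(16) 'cdb': from fail(15)=0 chase 'b': 0 ⇒ 21;  out=∅∪out(21)=∅
  fail(23) 'bca': from fail(22)=1 chase 'a': 1→0 ⇒ 11;  out=∅∪out(11)=∅
  fail(4) 'cbda': from fail(3)=0 chase 'a': 0 ⇒ 11;  out=∅∪out(11)=∅
  fail(8) 'cbca': from fail(7)=22 chase 'a': 22 ⇒ 23;  out={1}∪out(23)={1}
  fail(9) 'cbdd': from fail(3)=0 chase 'd': 0 ⇒ 0;  out=∅∪out(0)=∅
  fail(14) 'abba': from fail(13)=21 chase 'a': 21→0 ⇒ 11;  out={3}∪out(11)={3}
  fail(17) 'cdbc': from fail(16)=21 chase 'c': 21 ⇒ 22;  out=∅∪out(22)=∅
  fail(24) 'bcad': from fail(23)=11 chase 'd': 11 ⇒ 20;  out={6}∪out(20)={5,6}
  fail(5) 'cbdaa': from fail(4)=11 chase 'a': 11→0 ⇒ 11;  out=∅∪out(11)=∅
  fail(10) 'cbddb': from fail(9)=0 chase 'b': 0 ⇒ 21;  out={2}∪out(21)={2}
  fail(18) 'cdbca': from fail(17)=22 chase 'a': 22 ⇒ 23;  out=∅∪out(23)=∅
  fail(6) 'cbdaac': from fail(5)=11 chase 'c': 11→0 ⇒ 1;  out={0}∪out(1)={0}
  fail(19) 'cdbcad': from fail(18)=23 chase 'd': 23 ⇒ 24;  out={4}∪out(24)={4,5,6}

Scan:
i=0 'b': node 0→21
i=1 'c': node 21→22
i=2 'a': node 22→23
i=3 'd': node 23→24  → match P5@[2:3],P6@[0:3]
i=4 'd': node 24→0 ·f
i=5 'a': node 0→11
i=6 'a': node 11→11 ·f
i=7 'd': node 11→20  → match P5@[6:7]
i=8 'd': node 20→0 ·f
i=9 'a': node 0→11
i=10 'd': node 11→20  → match P5@[9:10]
i=11 'b': node 20→21 ·f
i=12 'a': node 21→11 ·f
i=13 'b': node 11→12
i=14 'c': node 12→22 ·f
i=15 'd': node 22→15 ·f
i=16 'b': node 15→16
i=17 'c': node 16→17
i=18 'a': node 17→18
i=19 'd': node 18→19  → match P4@[14:19],P5@[18:19],P6@[16:19]
i=20 'c': node 19→1 ·f
i=21 'd': node 1→15
i=22 'b': node 15→16
i=23 'c': node 16→17
i=24 'a': node 17→18
i=25 'd': node 18→19  → match P4@[20:25],P5@[24:25],P6@[22:25]
i=26 'c': node 19→1 ·f
i=27 'c': node 1→1 ·f
i=28 'b': node 1→2
i=29 'd': node 2→3
i=30 'a': node 3→4

Result: [[3,5],[3,6],[7,5],[10,5],[19,4],[19,5],[19,6],[25,4],[25,5],[25,6]]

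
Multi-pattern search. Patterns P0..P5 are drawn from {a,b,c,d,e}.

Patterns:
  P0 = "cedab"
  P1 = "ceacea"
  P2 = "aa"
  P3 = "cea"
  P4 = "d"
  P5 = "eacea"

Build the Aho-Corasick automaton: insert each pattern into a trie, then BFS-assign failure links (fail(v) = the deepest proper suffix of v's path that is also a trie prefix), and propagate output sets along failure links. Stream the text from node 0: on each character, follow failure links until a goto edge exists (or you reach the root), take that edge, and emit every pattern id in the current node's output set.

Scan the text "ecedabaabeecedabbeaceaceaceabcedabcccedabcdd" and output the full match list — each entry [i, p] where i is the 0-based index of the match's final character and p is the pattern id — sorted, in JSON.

Construct AC machine:
Trie (insert patterns):
  0='ε' goto a→10 c→1 d→12 e→13
  1='c' goto e→2
  2='ce' goto a→6 d→3
  3='ced' goto a→4
  4='ceda' goto b→5
  5='cedab' goto ·  ←P0
  6='cea' goto c→7  ←P3
  7='ceac' goto e→8
  8='ceace' goto a→9
  9='ceacea' goto ·  ←P1
  10='a' goto a→11
  11='aa' goto ·  ←P2
  12='d' goto ·  ←P4
  13='e' goto a→14
  14='ea' goto c→15
  15='eac' goto e→16
  16='eace' goto a→17
  17='eacea' goto ·  ←P5

Failure links (BFS by depth):
  n1('c'): parent n0 fail=0; on 'c' 0 → fail=0;  out ∅∪∅=∅
  n10('a'): parent n0 fail=0; on 'a' 0 → fail=0;  out ∅∪∅=∅
  n12('d'): parent n0 fail=0; on 'd' 0 → fail=0;  out {4}∪∅={4}
  n13('e'): parent n0 fail=0; on 'e' 0 → fail=0;  out ∅∪∅=∅
  n2('ce'): parent n1 fail=0; on 'e' 0 → fail=13;  out ∅∪∅=∅
  n11('aa'): parent n10 fail=0; on 'a' 0 → fail=10;  out {2}∪∅={2}
  n14('ea'): parent n13 fail=0; on 'a' 0 → fail=10;  out ∅∪∅=∅
  n3('ced'): parent n2 fail=13; on 'd' 13→0 → fail=12;  out ∅∪{4}={4}
  n6('cea'): parent n2 fail=13; on 'a' 13 → fail=14;  out {3}∪∅={3}
  n15('eac'): parent n14 fail=10; on 'c' 10→0 → fail=1;  out ∅∪∅=∅
  n4('ceda'): parent n3 fail=12; on 'a' 12→0 → fail=10;  out ∅∪∅=∅
  n7('ceac'): parent n6 fail=14; on 'c' 14 → fail=15;  out ∅∪∅=∅
  n16('eace'): parent n15 fail=1; on 'e' 1 → fail=2;  out ∅∪∅=∅
  n5('cedab'): parent n4 fail=10; on 'b' 10→0 → fail=0;  out {0}∪∅={0}
  n8('ceace'): parent n7 fail=15; on 'e' 15 → fail=16;  out ∅∪∅=∅
  n17('eacea'): parent n16 fail=2; on 'a' 2 → fail=6;  out {5}∪{3}={3,5}
  n9('ceacea'): parent n8 fail=16; on 'a' 16 → fail=17;  out {1}∪{3,5}={1,3,5}

Text stream:
i=0 'e': node 0→13
i=1 'c': node 13→1 (fail-walked)
i=2 'e': node 1→2
i=3 'd': node 2→3  emit P4@[3:3]
i=4 'a': node 3→4
i=5 'b': node 4→5  emit P0@[1:5]
i=6 'a': node 5→10 (fail-walked)
i=7 'a': node 10→11  emit P2@[6:7]
i=8 'b': node 11→0 (fail-walked)
i=9 'e': node 0→13
i=10 'e': node 13→13 (fail-walked)
i=11 'c': node 13→1 (fail-walked)
i=12 'e': node 1→2
i=13 'd': node 2→3  emit P4@[13:13]
i=14 'a': node 3→4
i=15 'b': node 4→5  emit P0@[11:15]
i=16 'b': node 5→0 (fail-walked)
i=17 'e': node 0→13
i=18 'a': node 13→14
i=19 'c': node 14→15
i=20 'e': node 15→16
i=21 'a': node 16→17  emit P3@[19:21],P5@[17:21]
i=22 'c': node 17→7 (fail-walked)
i=23 'e': node 7→8
i=24 'a': node 8→9  emit P1@[19:24],P3@[22:24],P5@[20:24]
i=25 'c': node 9→7 (fail-walked)
i=26 'e': node 7→8
i=27 'a': node 8→9  emit P1@[22:27],P3@[25:27],P5@[23:27]
i=28 'b': node 9→0 (fail-walked)
i=29 'c': node 0→1
i=30 'e': node 1→2
i=31 'd': node 2→3  emit P4@[31:31]
i=32 'a': node 3→4
i=33 'b': node 4→5  emit P0@[29:33]
i=34 'c': node 5→1 (fail-walked)
i=35 'c': node 1→1 (fail-walked)
i=36 'c': node 1→1 (fail-walked)
i=37 'e': node 1→2
i=38 'd': node 2→3  emit P4@[38:38]
i=39 'a': node 3→4
i=40 'b': node 4→5  emit P0@[36:40]
i=41 'c': node 5→1 (fail-walked)
i=42 'd': node 1→12 (fail-walked)  emit P4@[42:42]
i=43 'd': node 12→12 (fail-walked)  emit P4@[43:43]

All matches (sorted): [[3,4],[5,0],[7,2],[13,4],[15,0],[21,3],[21,5],[24,1],[24,3],[24,5],[27,1],[27,3],[27,5],[31,4],[33,0],[38,4],[40,0],[42,4],[43,4]]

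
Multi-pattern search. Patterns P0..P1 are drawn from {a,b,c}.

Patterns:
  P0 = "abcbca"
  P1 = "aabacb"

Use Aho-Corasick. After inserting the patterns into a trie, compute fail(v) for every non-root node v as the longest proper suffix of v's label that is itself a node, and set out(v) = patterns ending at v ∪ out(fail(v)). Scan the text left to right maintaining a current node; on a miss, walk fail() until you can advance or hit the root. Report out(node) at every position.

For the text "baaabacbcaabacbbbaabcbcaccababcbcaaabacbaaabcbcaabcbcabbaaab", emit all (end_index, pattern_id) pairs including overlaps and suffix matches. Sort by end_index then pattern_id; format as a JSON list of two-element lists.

Build:
Trie (insert patterns):
  n0 'ε': a→1
  n1 'a': a→7 b→2
  n2 'ab': c→3
  n3 'abc': b→4
  n4 'abcb': c→5
  n5 'abcbc': a→6
  n6 'abcbca': ·  ←P0
  n7 'aa': b→8
  n8 'aab': a→9
  n9 'aaba': c→10
  n10 'aabac': b→11
  n11 'aabacb': ·  ←P1

BFS fail/out derivation:
  n1('a'): parent n0 fail=0; on 'a' 0 → fail=0;  out ∅∪∅=∅
  n2('ab'): parent n1 fail=0; on 'b' 0 → fail=0;  out ∅∪∅=∅
  n7('aa'): parent n1 fail=0; on 'a' 0 → fail=1;  out ∅∪∅=∅
  n3('abc'): parent n2 fail=0; on 'c' 0 → fail=0;  out ∅∪∅=∅
  n8('aab'): parent n7 fail=1; on 'b' 1 → fail=2;  out ∅∪∅=∅
  n4('abcb'): parent n3 fail=0; on 'b' 0 → fail=0;  out ∅∪∅=∅
  n9('aaba'): parent n8 fail=2; on 'a' 2→0 → fail=1;  out ∅∪∅=∅
  n5('abcbc'): parent n4 fail=0; on 'c' 0 → fail=0;  out ∅∪∅=∅
  n10('aabac'): parent n9 fail=1; on 'c' 1→0 → fail=0;  out ∅∪∅=∅
  n6('abcbca'): parent n5 fail=0; on 'a' 0 → fail=1;  out {0}∪∅={0}
  n11('aabacb'): parent n10 fail=0; on 'b' 0 → fail=0;  out {1}∪∅={1}

Run:
pos 0 'b': at 0
pos 1 'a': at 1
pos 2 'a': at 7
pos 3 'a': at 7 (via fail)
pos 4 'b': at 8
pos 5 'a': at 9
pos 6 'c': at 10
pos 7 'b': at 11  emit P1@[2:7]
pos 8 'c': at 0 (via fail)
pos 9 'a': at 1
pos 10 'a': at 7
pos 11 'b': at 8
pos 12 'a': at 9
pos 13 'c': at 10
pos 14 'b': at 11  emit P1@[9:14]
pos 15 'b': at 0 (via fail)
pos 16 'b': at 0
pos 17 'a': at 1
pos 18 'a': at 7
pos 19 'b': at 8
pos 20 'c': at 3 (via fail)
pos 21 'b': at 4
pos 22 'c': at 5
pos 23 'a': at 6  emit P0@[18:23]
pos 24 'c': at 0 (via fail)
pos 25 'c': at 0
pos 26 'a': at 1
pos 27 'b': at 2
pos 28 'a': at 1 (via fail)
pos 29 'b': at 2
pos 30 'c': at 3
pos 31 'b': at 4
pos 32 'c': at 5
pos 33 'a': at 6  emit P0@[28:33]
pos 34 'a': at 7 (via fail)
pos 35 'a': at 7 (via fail)
pos 36 'b': at 8
pos 37 'a': at 9
pos 38 'c': at 10
pos 39 'b': at 11  emit P1@[34:39]
pos 40 'a': at 1 (via fail)
pos 41 'a': at 7
pos 42 'a': at 7 (via fail)
pos 43 'b': at 8
pos 44 'c': at 3 (via fail)
pos 45 'b': at 4
pos 46 'c': at 5
pos 47 'a': at 6  emit P0@[42:47]
pos 48 'a': at 7 (via fail)
pos 49 'b': at 8
pos 50 'c': at 3 (via fail)
pos 51 'b': at 4
pos 52 'c': at 5
pos 53 'a': at 6  emit P0@[48:53]
pos 54 'b': at 2 (via fail)
pos 55 'b': at 0 (via fail)
pos 56 'a': at 1
pos 57 'a': at 7
pos 58 'a': at 7 (via fail)
pos 59 'b': at 8

Result: [[7,1],[14,1],[23,0],[33,0],[39,1],[47,0],[53,0]]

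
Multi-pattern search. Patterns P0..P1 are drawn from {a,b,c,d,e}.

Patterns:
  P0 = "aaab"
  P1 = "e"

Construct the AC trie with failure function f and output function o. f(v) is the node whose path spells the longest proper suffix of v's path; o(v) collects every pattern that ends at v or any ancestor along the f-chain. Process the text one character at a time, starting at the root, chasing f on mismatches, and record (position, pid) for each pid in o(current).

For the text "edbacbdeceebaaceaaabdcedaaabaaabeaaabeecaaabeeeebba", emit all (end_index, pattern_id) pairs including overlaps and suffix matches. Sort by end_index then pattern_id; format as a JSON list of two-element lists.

Build automaton:
Trie (insert patterns):
  0='ε' goto a→1 e→5
  1='a' goto a→2
  2='aa' goto a→3
  3='aaa' goto b→4
  4='aaab' goto ·  [P0 ends]
  5='e' goto ·  [P1 ends]

BFS fail/out derivation:
  fail(1) 'a': from fail(0)=0 chase 'a': 0 ⇒ 0;  out=∅∪out(0)=∅
  fail(5) 'e': from fail(0)=0 chase 'e': 0 ⇒ 0;  out={1}∪out(0)={1}
  fail(2) 'aa': from fail(1)=0 chase 'a': 0 ⇒ 1;  out=∅∪out(1)=∅
  fail(3) 'aaa': from fail(2)=1 chase 'a': 1 ⇒ 2;  out=∅∪out(2)=∅
  fail(4) 'aaab': from fail(3)=2 chase 'b': 2→1→0 ⇒ 0;  out={0}∪out(0)={0}

Scan:
pos 0 'e': at 5  → match P1@[0:0]
pos 1 'd': at 0 ·f
pos 2 'b': at 0
pos 3 'a': at 1
pos 4 'c': at 0 ·f
pos 5 'b': at 0
pos 6 'd': at 0
pos 7 'e': at 5  → match P1@[7:7]
pos 8 'c': at 0 ·f
pos 9 'e': at 5  → match P1@[9:9]
pos 10 'e': at 5 ·f  → match P1@[10:10]
pos 11 'b': at 0 ·f
pos 12 'a': at 1
pos 13 'a': at 2
pos 14 'c': at 0 ·f
pos 15 'e': at 5  → match P1@[15:15]
pos 16 'a': at 1 ·f
pos 17 'a': at 2
pos 18 'a': at 3
pos 19 'b': at 4  → match P0@[16:19]
pos 20 'd': at 0 ·f
pos 21 'c': at 0
pos 22 'e': at 5  → match P1@[22:22]
pos 23 'd': at 0 ·f
pos 24 'a': at 1
pos 25 'a': at 2
pos 26 'a': at 3
pos 27 'b': at 4  → match P0@[24:27]
pos 28 'a': at 1 ·f
pos 29 'a': at 2
pos 30 'a': at 3
pos 31 'b': at 4  → match P0@[28:31]
pos 32 'e': at 5 ·f  → match P1@[32:32]
pos 33 'a': at 1 ·f
pos 34 'a': at 2
pos 35 'a': at 3
pos 36 'b': at 4  → match P0@[33:36]
pos 37 'e': at 5 ·f  → match P1@[37:37]
pos 38 'e': at 5 ·f  → match P1@[38:38]
pos 39 'c': at 0 ·f
pos 40 'a': at 1
pos 41 'a': at 2
pos 42 'a': at 3
pos 43 'b': at 4  → match P0@[40:43]
pos 44 'e': at 5 ·f  → match P1@[44:44]
pos 45 'e': at 5 ·f  → match P1@[45:45]
pos 46 'e': at 5 ·f  → match P1@[46:46]
pos 47 'e': at 5 ·f  → match P1@[47:47]
pos 48 'b': at 0 ·f
pos 49 'b': at 0
pos 50 'a': at 1

Matches: [[0,1],[7,1],[9,1],[10,1],[15,1],[19,0],[22,1],[27,0],[31,0],[32,1],[36,0],[37,1],[38,1],[43,0],[44,1],[45,1],[46,1],[47,1]]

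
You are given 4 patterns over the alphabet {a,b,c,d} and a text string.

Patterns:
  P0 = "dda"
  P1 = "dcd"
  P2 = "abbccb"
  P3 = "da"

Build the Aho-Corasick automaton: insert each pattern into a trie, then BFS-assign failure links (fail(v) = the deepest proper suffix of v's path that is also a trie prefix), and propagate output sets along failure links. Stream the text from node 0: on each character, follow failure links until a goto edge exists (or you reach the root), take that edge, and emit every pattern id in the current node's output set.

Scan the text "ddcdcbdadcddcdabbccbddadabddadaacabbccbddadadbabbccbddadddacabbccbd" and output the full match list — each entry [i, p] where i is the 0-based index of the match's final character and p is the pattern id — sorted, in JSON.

Build:
Trie nodes:
  0='ε' goto a→6 d→1
  1='d' goto a→12 c→4 d→2
  2='dd' goto a→3
  3='dda' goto ·  [P0 ends]
  4='dc' goto d→5
  5='dcd' goto ·  [P1 ends]
  6='a' goto b→7
  7='ab' goto b→8
  8='abb' goto c→9
  9='abbc' goto c→10
  10='abbcc' goto b→11
  11='abbccb' goto ·  [P2 ends]
  12='da' goto ·  [P3 ends]

BFS fail/out derivation:
  n1('d'): parent n0 fail=0; on 'd' 0 → fail=0;  out ∅∪∅=∅
  n6('a'): parent n0 fail=0; on 'a' 0 → fail=0;  out ∅∪∅=∅
  n2('dd'): parent n1 fail=0; on 'd' 0 → fail=1;  out ∅∪∅=∅
  n4('dc'): parent n1 fail=0; on 'c' 0 → fail=0;  out ∅∪∅=∅
  n7('ab'): parent n6 fail=0; on 'b' 0 → fail=0;  out ∅∪∅=∅
  n12('da'): parent n1 fail=0; on 'a' 0 → fail=6;  out {3}∪∅={3}
  n3('dda'): parent n2 fail=1; on 'a' 1 → fail=12;  out {0}∪{3}={0,3}
  n5('dcd'): parent n4 fail=0; on 'd' 0 → fail=1;  out {1}∪∅={1}
  n8('abb'): parent n7 fail=0; on 'b' 0 → fail=0;  out ∅∪∅=∅
  n9('abbc'): parent n8 fail=0; on 'c' 0 → fail=0;  out ∅∪∅=∅
  n10('abbcc'): parent n9 fail=0; on 'c' 0 → fail=0;  out ∅∪∅=∅
  n11('abbccb'): parent n10 fail=0; on 'b' 0 → fail=0;  out {2}∪∅={2}

Run:
pos 0 'd': at 1
pos 1 'd': at 2
pos 2 'c': at 4 (fail-walked)
pos 3 'd': at 5  emit P1@[1:3]
pos 4 'c': at 4 (fail-walked)
pos 5 'b': at 0 (fail-walked)
pos 6 'd': at 1
pos 7 'a': at 12  emit P3@[6:7]
pos 8 'd': at 1 (fail-walked)
pos 9 'c': at 4
pos 10 'd': at 5  emit P1@[8:10]
pos 11 'd': at 2 (fail-walked)
pos 12 'c': at 4 (fail-walked)
pos 13 'd': at 5  emit P1@[11:13]
pos 14 'a': at 12 (fail-walked)  emit P3@[13:14]
pos 15 'b': at 7 (fail-walked)
pos 16 'b': at 8
pos 17 'c': at 9
pos 18 'c': at 10
pos 19 'b': at 11  emit P2@[14:19]
pos 20 'd': at 1 (fail-walked)
pos 21 'd': at 2
pos 22 'a': at 3  emit P0@[20:22],P3@[21:22]
pos 23 'd': at 1 (fail-walked)
pos 24 'a': at 12  emit P3@[23:24]
pos 25 'b': at 7 (fail-walked)
pos 26 'd': at 1 (fail-walked)
pos 27 'd': at 2
pos 28 'a': at 3  emit P0@[26:28],P3@[27:28]
pos 29 'd': at 1 (fail-walked)
pos 30 'a': at 12  emit P3@[29:30]
pos 31 'a': at 6 (fail-walked)
pos 32 'c': at 0 (fail-walked)
pos 33 'a': at 6
pos 34 'b': at 7
pos 35 'b': at 8
pos 36 'c': at 9
pos 37 'c': at 10
pos 38 'b': at 11  emit P2@[33:38]
pos 39 'd': at 1 (fail-walked)
pos 40 'd': at 2
pos 41 'a': at 3  emit P0@[39:41],P3@[40:41]
pos 42 'd': at 1 (fail-walked)
pos 43 'a': at 12  emit P3@[42:43]
pos 44 'd': at 1 (fail-walked)
pos 45 'b': at 0 (fail-walked)
pos 46 'a': at 6
pos 47 'b': at 7
pos 48 'b': at 8
pos 49 'c': at 9
pos 50 'c': at 10
pos 51 'b': at 11  emit P2@[46:51]
pos 52 'd': at 1 (fail-walked)
pos 53 'd': at 2
pos 54 'a': at 3  emit P0@[52:54],P3@[53:54]
pos 55 'd': at 1 (fail-walked)
pos 56 'd': at 2
pos 57 'd': at 2 (fail-walked)
pos 58 'a': at 3  emit P0@[56:58],P3@[57:58]
pos 59 'c': at 0 (fail-walked)
pos 60 'a': at 6
pos 61 'b': at 7
pos 62 'b': at 8
pos 63 'c': at 9
pos 64 'c': at 10
pos 65 'b': at 11  emit P2@[60:65]
pos 66 'd': at 1 (fail-walked)

Matches: [[3,1],[7,3],[10,1],[13,1],[14,3],[19,2],[22,0],[22,3],[24,3],[28,0],[28,3],[30,3],[38,2],[41,0],[41,3],[43,3],[51,2],[54,0],[54,3],[58,0],[58,3],[65,2]]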